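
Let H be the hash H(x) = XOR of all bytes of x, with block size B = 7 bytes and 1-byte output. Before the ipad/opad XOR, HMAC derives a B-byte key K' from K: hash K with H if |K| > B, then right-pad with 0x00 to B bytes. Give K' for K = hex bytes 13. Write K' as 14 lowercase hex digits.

Key hex bytes 13 is 1 byte ≤ B = 7; zero-pad to 7 bytes: K' = 13 00 00 00 00 00 00.

13000000000000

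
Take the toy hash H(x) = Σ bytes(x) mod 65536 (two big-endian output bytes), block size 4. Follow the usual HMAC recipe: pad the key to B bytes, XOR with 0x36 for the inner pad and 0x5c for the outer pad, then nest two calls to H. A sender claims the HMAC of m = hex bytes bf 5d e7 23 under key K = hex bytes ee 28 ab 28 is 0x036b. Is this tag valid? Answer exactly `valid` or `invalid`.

Key hex bytes ee 28 ab 28 is exactly B = 4 bytes: K' = ee 28 ab 28.
K' ⊕ ipad = d8 1e 9d 1e; K' ⊕ opad = b2 74 f7 74.
Inner hash: sum = 216+30+157+30+191+93+231+35 = 983 → 03 d7.
Outer hash (recomputed tag): sum = 178+116+247+116+3+215 = 875 → 03 6b.
Recomputed tag = 036b; claimed = 036b → match.

valid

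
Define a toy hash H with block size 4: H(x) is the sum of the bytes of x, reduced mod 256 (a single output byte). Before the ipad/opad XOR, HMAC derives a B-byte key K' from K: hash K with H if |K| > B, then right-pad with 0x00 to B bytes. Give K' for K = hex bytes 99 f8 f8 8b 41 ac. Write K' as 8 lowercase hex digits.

|K| = 6 > B = 4, so first hash the key.
H(K): sum = 153+248+248+139+65+172 = 1025; mod 256 = 1 → 01.
Zero-pad H(K) = 01 to 4 bytes: K' = 01 00 00 00.

01000000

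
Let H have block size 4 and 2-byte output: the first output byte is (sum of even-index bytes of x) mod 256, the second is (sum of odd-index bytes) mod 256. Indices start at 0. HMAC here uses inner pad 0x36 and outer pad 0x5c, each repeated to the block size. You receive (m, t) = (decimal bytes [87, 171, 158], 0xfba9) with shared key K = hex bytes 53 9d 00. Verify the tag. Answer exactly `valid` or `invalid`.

Key hex bytes 53 9d 00 is 3 bytes ≤ B = 4; zero-pad to 4 bytes: K' = 53 9d 00 00.
K' ⊕ ipad = 65 ab 36 36; K' ⊕ opad = 0f c1 5c 5c.
Inner hash: even-index sum = 400 mod 256 = 144; odd-index sum = 396 mod 256 = 140 → 90 8c.
Outer hash (recomputed tag): even-index sum = 251 mod 256 = 251; odd-index sum = 425 mod 256 = 169 → fb a9.
Recomputed tag = fba9; claimed = fba9 → match.

valid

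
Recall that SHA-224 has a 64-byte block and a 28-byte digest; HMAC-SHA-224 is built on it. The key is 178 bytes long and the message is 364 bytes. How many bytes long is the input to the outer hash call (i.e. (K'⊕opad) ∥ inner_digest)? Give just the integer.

Key is 178 > 64 bytes, so it is hashed to 28 bytes then zero-padded to 64: |K'| = 64.
Outer input = (K'⊕opad) ∥ H(inner) → 64 + 28 = 92 bytes.

92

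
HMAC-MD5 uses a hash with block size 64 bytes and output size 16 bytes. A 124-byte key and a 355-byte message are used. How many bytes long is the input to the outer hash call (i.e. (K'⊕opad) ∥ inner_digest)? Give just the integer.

Key is 124 > 64 bytes, so it is hashed to 16 bytes then zero-padded to 64: |K'| = 64.
Outer input = (K'⊕opad) ∥ H(inner) → 64 + 16 = 80 bytes.

80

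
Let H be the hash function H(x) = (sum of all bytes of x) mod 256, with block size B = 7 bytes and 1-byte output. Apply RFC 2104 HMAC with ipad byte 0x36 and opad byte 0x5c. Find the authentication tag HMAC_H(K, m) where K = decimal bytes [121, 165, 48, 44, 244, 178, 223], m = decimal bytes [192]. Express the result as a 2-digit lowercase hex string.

04

Key decimal bytes [121, 165, 48, 44, 244, 178, 223] = 79 a5 30 2c f4 b2 df is exactly B = 7 bytes: K' = 79 a5 30 2c f4 b2 df.
K' ⊕ ipad = 4f 93 06 1a c2 84 e9.  K' ⊕ opad = 25 f9 6c 70 a8 ee 83.
Inner input = (K'⊕ipad) ∥ m = 4f 93 06 1a c2 84 e9 ∥ c0.
Inner hash: sum = 79+147+6+26+194+132+233+192 = 1009; mod 256 = 241 → f1.
Outer input = (K'⊕opad) ∥ inner = 25 f9 6c 70 a8 ee 83 ∥ f1.
Outer hash (tag): sum = 37+249+108+112+168+238+131+241 = 1284; mod 256 = 4 → 04.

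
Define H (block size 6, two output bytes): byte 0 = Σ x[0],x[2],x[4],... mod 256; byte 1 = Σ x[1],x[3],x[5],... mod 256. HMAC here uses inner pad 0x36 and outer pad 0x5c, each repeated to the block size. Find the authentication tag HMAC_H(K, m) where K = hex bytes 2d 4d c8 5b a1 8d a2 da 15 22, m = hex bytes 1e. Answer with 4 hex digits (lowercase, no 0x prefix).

Key hex bytes 2d 4d c8 5b a1 8d a2 da 15 22 is 10 bytes > B = 6, so hash it first: H(key) = 4d 31, then zero-pad to 6 bytes: K' = 4d 31 00 00 00 00.
K' ⊕ ipad = 7b 07 36 36 36 36.  K' ⊕ opad = 11 6d 5c 5c 5c 5c.
Inner input = (K'⊕ipad) ∥ m = 7b 07 36 36 36 36 ∥ 1e.
Inner hash: even-index sum = 261 mod 256 = 5; odd-index sum = 115 mod 256 = 115 → 05 73.
Outer input = (K'⊕opad) ∥ inner = 11 6d 5c 5c 5c 5c ∥ 05 73.
Outer hash (tag): even-index sum = 206 mod 256 = 206; odd-index sum = 408 mod 256 = 152 → ce 98.

ce98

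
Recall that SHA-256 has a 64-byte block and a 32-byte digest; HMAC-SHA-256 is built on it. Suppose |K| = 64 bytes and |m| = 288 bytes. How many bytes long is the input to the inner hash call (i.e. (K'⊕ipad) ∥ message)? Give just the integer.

352

Key is 64 ≤ 64 bytes, zero-padded: |K'| = 64.
Inner input = (K'⊕ipad) ∥ m → 64 + 288 = 352 bytes.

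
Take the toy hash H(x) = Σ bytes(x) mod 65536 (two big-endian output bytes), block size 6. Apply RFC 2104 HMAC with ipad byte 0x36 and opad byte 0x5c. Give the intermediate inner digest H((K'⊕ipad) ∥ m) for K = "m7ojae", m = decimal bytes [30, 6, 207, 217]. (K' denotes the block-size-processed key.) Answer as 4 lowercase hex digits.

Key "m7ojae" = 6d 37 6f 6a 61 65 is exactly B = 6 bytes: K' = 6d 37 6f 6a 61 65.
K' ⊕ ipad = 5b 01 59 5c 57 53.
Inner input = 5b 01 59 5c 57 53 ∥ 1e 06 cf d9.
Inner hash: sum = 91+1+89+92+87+83+30+6+207+217 = 903 → 03 87.

0387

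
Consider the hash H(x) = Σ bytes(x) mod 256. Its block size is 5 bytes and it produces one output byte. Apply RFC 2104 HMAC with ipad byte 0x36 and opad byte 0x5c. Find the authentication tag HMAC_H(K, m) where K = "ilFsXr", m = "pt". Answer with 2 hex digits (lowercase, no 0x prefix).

Key "ilFsXr" = 69 6c 46 73 58 72 is 6 bytes > B = 5, so hash it first: H(key) = 58, then zero-pad to 5 bytes: K' = 58 00 00 00 00.
K' ⊕ ipad = 6e 36 36 36 36.  K' ⊕ opad = 04 5c 5c 5c 5c.
Inner input = (K'⊕ipad) ∥ m = 6e 36 36 36 36 ∥ 70 74.
Inner hash: sum = 110+54+54+54+54+112+116 = 554; mod 256 = 42 → 2a.
Outer input = (K'⊕opad) ∥ inner = 04 5c 5c 5c 5c ∥ 2a.
Outer hash (tag): sum = 4+92+92+92+92+42 = 414; mod 256 = 158 → 9e.

9e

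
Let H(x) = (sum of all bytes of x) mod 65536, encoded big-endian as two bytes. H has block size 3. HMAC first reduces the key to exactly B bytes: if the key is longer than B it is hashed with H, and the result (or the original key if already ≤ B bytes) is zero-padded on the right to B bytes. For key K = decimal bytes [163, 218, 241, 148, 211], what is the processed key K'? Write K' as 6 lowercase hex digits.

03d500

|K| = 5 > B = 3, so first hash the key.
H(K): sum = 163+218+241+148+211 = 981 → 03 d5.
Zero-pad H(K) = 03 d5 to 3 bytes: K' = 03 d5 00.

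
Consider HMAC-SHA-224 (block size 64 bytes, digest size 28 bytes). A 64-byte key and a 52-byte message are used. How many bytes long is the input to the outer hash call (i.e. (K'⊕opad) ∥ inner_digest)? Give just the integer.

Key is 64 ≤ 64 bytes, zero-padded: |K'| = 64.
Outer input = (K'⊕opad) ∥ H(inner) → 64 + 28 = 92 bytes.

92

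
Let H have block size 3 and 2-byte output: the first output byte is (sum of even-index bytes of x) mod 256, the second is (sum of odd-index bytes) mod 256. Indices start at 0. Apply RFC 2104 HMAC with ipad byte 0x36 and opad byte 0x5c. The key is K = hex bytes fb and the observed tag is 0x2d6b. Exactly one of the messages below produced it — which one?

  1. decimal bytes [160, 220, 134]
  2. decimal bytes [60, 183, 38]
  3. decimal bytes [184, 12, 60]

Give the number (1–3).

Key hex bytes fb is 1 byte ≤ B = 3; zero-pad to 3 bytes: K' = fb 00 00.
K' ⊕ ipad = cd 36 36; K' ⊕ opad = a7 5c 5c.
m1: inner = H(cd 36 36 a0 dc 86) = df 5c; tag = H(a7 5c 5c df 5c) = 5f3b
m2: inner = H(cd 36 36 3c b7 26) = ba 98; tag = H(a7 5c 5c ba 98) = 9b16
m3: inner = H(cd 36 36 b8 0c 3c) = 0f 2a; tag = H(a7 5c 5c 0f 2a) = 2d6b ← matches

3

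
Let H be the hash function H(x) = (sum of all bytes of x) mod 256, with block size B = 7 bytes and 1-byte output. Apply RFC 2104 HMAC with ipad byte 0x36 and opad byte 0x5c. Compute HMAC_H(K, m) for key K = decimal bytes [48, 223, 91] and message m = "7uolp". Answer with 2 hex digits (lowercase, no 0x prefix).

91

Key decimal bytes [48, 223, 91] = 30 df 5b is 3 bytes ≤ B = 7; zero-pad to 7 bytes: K' = 30 df 5b 00 00 00 00.
K' ⊕ ipad = 06 e9 6d 36 36 36 36.  K' ⊕ opad = 6c 83 07 5c 5c 5c 5c.
Inner input = (K'⊕ipad) ∥ m = 06 e9 6d 36 36 36 36 ∥ 37 75 6f 6c 70.
Inner hash: sum = 6+233+109+54+54+54+54+55+117+111+108+112 = 1067; mod 256 = 43 → 2b.
Outer input = (K'⊕opad) ∥ inner = 6c 83 07 5c 5c 5c 5c ∥ 2b.
Outer hash (tag): sum = 108+131+7+92+92+92+92+43 = 657; mod 256 = 145 → 91.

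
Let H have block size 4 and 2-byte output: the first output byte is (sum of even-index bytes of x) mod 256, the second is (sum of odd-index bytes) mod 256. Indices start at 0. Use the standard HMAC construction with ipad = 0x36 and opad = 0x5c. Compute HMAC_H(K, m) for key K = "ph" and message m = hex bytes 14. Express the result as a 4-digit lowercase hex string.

1824

Key "ph" = 70 68 is 2 bytes ≤ B = 4; zero-pad to 4 bytes: K' = 70 68 00 00.
K' ⊕ ipad = 46 5e 36 36.  K' ⊕ opad = 2c 34 5c 5c.
Inner input = (K'⊕ipad) ∥ m = 46 5e 36 36 ∥ 14.
Inner hash: even-index sum = 144 mod 256 = 144; odd-index sum = 148 mod 256 = 148 → 90 94.
Outer input = (K'⊕opad) ∥ inner = 2c 34 5c 5c ∥ 90 94.
Outer hash (tag): even-index sum = 280 mod 256 = 24; odd-index sum = 292 mod 256 = 36 → 18 24.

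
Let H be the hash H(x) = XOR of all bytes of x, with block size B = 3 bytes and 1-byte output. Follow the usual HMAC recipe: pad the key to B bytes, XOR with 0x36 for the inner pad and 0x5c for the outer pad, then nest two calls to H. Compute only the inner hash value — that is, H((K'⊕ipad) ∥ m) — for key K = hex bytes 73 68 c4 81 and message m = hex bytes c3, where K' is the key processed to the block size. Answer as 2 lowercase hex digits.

ab

Key hex bytes 73 68 c4 81 is 4 bytes > B = 3, so hash it first: H(key) = 5e, then zero-pad to 3 bytes: K' = 5e 00 00.
K' ⊕ ipad = 68 36 36.
Inner input = 68 36 36 ∥ c3.
Inner hash: XOR 68⊕36⊕36⊕c3 = ab.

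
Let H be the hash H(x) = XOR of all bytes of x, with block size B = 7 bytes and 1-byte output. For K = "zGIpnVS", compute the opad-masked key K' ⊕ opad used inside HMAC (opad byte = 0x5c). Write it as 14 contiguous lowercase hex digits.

Key "zGIpnVS" = 7a 47 49 70 6e 56 53 is exactly B = 7 bytes: K' = 7a 47 49 70 6e 56 53.
XOR each byte with 0x5c: 7a⊕5c=26, 47⊕5c=1b, 49⊕5c=15, 70⊕5c=2c, 6e⊕5c=32, 56⊕5c=0a, 53⊕5c=0f.

261b152c320a0f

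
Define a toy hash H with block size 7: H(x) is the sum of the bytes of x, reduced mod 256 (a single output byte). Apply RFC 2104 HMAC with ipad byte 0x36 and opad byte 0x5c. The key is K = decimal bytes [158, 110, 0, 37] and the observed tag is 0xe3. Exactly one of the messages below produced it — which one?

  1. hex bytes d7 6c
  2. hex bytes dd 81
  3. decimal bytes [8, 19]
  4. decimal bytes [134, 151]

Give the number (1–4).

Key decimal bytes [158, 110, 0, 37] = 9e 6e 00 25 is 4 bytes ≤ B = 7; zero-pad to 7 bytes: K' = 9e 6e 00 25 00 00 00.
K' ⊕ ipad = a8 58 36 13 36 36 36; K' ⊕ opad = c2 32 5c 79 5c 5c 5c.
m1: inner = H(a8 58 36 13 36 36 36 d7 6c) = 2e; tag = H(c2 32 5c 79 5c 5c 5c 2e) = 0b
m2: inner = H(a8 58 36 13 36 36 36 dd 81) = 49; tag = H(c2 32 5c 79 5c 5c 5c 49) = 26
m3: inner = H(a8 58 36 13 36 36 36 08 13) = 06; tag = H(c2 32 5c 79 5c 5c 5c 06) = e3 ← matches
m4: inner = H(a8 58 36 13 36 36 36 86 97) = 08; tag = H(c2 32 5c 79 5c 5c 5c 08) = e5

3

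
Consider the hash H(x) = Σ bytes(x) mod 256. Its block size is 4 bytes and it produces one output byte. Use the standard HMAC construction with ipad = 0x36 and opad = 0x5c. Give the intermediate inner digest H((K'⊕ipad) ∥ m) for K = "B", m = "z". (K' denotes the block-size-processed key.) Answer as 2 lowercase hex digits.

Key "B" = 42 is 1 byte ≤ B = 4; zero-pad to 4 bytes: K' = 42 00 00 00.
K' ⊕ ipad = 74 36 36 36.
Inner input = 74 36 36 36 ∥ 7a.
Inner hash: sum = 116+54+54+54+122 = 400; mod 256 = 144 → 90.

90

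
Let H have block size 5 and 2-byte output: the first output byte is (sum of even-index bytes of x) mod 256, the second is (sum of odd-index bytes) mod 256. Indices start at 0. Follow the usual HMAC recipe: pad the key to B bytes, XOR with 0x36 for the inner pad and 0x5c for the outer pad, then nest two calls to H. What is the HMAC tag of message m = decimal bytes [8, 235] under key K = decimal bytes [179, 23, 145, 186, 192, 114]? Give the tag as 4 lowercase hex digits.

c304

Key decimal bytes [179, 23, 145, 186, 192, 114] = b3 17 91 ba c0 72 is 6 bytes > B = 5, so hash it first: H(key) = 04 43, then zero-pad to 5 bytes: K' = 04 43 00 00 00.
K' ⊕ ipad = 32 75 36 36 36.  K' ⊕ opad = 58 1f 5c 5c 5c.
Inner input = (K'⊕ipad) ∥ m = 32 75 36 36 36 ∥ 08 eb.
Inner hash: even-index sum = 393 mod 256 = 137; odd-index sum = 179 mod 256 = 179 → 89 b3.
Outer input = (K'⊕opad) ∥ inner = 58 1f 5c 5c 5c ∥ 89 b3.
Outer hash (tag): even-index sum = 451 mod 256 = 195; odd-index sum = 260 mod 256 = 4 → c3 04.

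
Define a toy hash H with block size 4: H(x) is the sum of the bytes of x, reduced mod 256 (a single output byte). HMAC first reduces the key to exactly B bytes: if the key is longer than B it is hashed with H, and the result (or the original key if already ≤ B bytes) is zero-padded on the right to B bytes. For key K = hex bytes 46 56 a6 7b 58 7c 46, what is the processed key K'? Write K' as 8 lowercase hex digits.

|K| = 7 > B = 4, so first hash the key.
H(K): sum = 70+86+166+123+88+124+70 = 727; mod 256 = 215 → d7.
Zero-pad H(K) = d7 to 4 bytes: K' = d7 00 00 00.

d7000000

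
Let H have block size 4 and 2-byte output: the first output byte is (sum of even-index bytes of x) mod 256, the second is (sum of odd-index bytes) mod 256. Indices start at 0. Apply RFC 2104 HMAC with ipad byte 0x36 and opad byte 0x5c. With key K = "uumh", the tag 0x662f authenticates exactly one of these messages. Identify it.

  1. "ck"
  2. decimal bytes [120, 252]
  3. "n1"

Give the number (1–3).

3

Key "uumh" = 75 75 6d 68 is exactly B = 4 bytes: K' = 75 75 6d 68.
K' ⊕ ipad = 43 43 5b 5e; K' ⊕ opad = 29 29 31 34.
m1: inner = H(43 43 5b 5e 63 6b) = 01 0c; tag = H(29 29 31 34 01 0c) = 5b69
m2: inner = H(43 43 5b 5e 78 fc) = 16 9d; tag = H(29 29 31 34 16 9d) = 70fa
m3: inner = H(43 43 5b 5e 6e 31) = 0c d2; tag = H(29 29 31 34 0c d2) = 662f ← matches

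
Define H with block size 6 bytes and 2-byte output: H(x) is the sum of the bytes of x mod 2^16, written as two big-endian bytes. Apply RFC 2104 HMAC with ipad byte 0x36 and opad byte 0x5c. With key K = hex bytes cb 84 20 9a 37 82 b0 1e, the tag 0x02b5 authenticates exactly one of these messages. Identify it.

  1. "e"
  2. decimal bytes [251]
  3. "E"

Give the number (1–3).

1

Key hex bytes cb 84 20 9a 37 82 b0 1e is 8 bytes > B = 6, so hash it first: H(key) = 03 90, then zero-pad to 6 bytes: K' = 03 90 00 00 00 00.
K' ⊕ ipad = 35 a6 36 36 36 36; K' ⊕ opad = 5f cc 5c 5c 5c 5c.
m1: inner = H(35 a6 36 36 36 36 65) = 02 18; tag = H(5f cc 5c 5c 5c 5c 02 18) = 02b5 ← matches
m2: inner = H(35 a6 36 36 36 36 fb) = 02 ae; tag = H(5f cc 5c 5c 5c 5c 02 ae) = 034b
m3: inner = H(35 a6 36 36 36 36 45) = 01 f8; tag = H(5f cc 5c 5c 5c 5c 01 f8) = 0394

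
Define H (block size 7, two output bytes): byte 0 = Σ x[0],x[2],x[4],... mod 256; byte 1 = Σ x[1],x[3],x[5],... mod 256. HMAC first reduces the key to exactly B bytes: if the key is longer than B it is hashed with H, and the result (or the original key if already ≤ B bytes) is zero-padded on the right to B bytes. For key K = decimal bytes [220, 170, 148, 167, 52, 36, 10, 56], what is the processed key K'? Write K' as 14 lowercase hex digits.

|K| = 8 > B = 7, so first hash the key.
H(K): even-index sum = 430 mod 256 = 174; odd-index sum = 429 mod 256 = 173 → ae ad.
Zero-pad H(K) = ae ad to 7 bytes: K' = ae ad 00 00 00 00 00.

aead0000000000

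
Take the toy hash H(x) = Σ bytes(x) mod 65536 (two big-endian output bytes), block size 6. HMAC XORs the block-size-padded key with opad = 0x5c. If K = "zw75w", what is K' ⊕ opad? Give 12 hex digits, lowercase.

Key "zw75w" = 7a 77 37 35 77 is 5 bytes ≤ B = 6; zero-pad to 6 bytes: K' = 7a 77 37 35 77 00.
XOR each byte with 0x5c: 7a⊕5c=26, 77⊕5c=2b, 37⊕5c=6b, 35⊕5c=69, 77⊕5c=2b, 00⊕5c=5c.

262b6b692b5c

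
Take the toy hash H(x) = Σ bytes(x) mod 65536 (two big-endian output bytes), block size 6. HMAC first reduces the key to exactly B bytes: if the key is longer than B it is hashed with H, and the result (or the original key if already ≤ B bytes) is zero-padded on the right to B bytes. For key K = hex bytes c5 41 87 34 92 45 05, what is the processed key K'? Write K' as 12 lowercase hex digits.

029d00000000

|K| = 7 > B = 6, so first hash the key.
H(K): sum = 197+65+135+52+146+69+5 = 669 → 02 9d.
Zero-pad H(K) = 02 9d to 6 bytes: K' = 02 9d 00 00 00 00.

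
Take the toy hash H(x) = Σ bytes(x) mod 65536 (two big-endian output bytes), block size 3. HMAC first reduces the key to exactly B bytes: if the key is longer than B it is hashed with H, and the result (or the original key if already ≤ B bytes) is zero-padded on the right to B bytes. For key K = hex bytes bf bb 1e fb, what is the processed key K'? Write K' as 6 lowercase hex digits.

029300

|K| = 4 > B = 3, so first hash the key.
H(K): sum = 191+187+30+251 = 659 → 02 93.
Zero-pad H(K) = 02 93 to 3 bytes: K' = 02 93 00.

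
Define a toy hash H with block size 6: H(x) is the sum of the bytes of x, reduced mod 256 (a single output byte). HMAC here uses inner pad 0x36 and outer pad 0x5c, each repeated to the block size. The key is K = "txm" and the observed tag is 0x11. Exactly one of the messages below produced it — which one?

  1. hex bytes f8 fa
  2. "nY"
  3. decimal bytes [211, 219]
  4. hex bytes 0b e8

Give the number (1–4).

Key "txm" = 74 78 6d is 3 bytes ≤ B = 6; zero-pad to 6 bytes: K' = 74 78 6d 00 00 00.
K' ⊕ ipad = 42 4e 5b 36 36 36; K' ⊕ opad = 28 24 31 5c 5c 5c.
m1: inner = H(42 4e 5b 36 36 36 f8 fa) = 7f; tag = H(28 24 31 5c 5c 5c 7f) = 10
m2: inner = H(42 4e 5b 36 36 36 6e 59) = 54; tag = H(28 24 31 5c 5c 5c 54) = e5
m3: inner = H(42 4e 5b 36 36 36 d3 db) = 3b; tag = H(28 24 31 5c 5c 5c 3b) = cc
m4: inner = H(42 4e 5b 36 36 36 0b e8) = 80; tag = H(28 24 31 5c 5c 5c 80) = 11 ← matches

4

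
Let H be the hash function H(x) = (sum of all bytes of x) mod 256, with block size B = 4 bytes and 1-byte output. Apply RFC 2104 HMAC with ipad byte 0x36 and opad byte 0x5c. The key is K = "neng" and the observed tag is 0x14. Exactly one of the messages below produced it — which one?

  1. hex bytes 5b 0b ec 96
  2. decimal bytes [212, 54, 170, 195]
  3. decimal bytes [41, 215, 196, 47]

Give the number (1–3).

1

Key "neng" = 6e 65 6e 67 is exactly B = 4 bytes: K' = 6e 65 6e 67.
K' ⊕ ipad = 58 53 58 51; K' ⊕ opad = 32 39 32 3b.
m1: inner = H(58 53 58 51 5b 0b ec 96) = 3c; tag = H(32 39 32 3b 3c) = 14 ← matches
m2: inner = H(58 53 58 51 d4 36 aa c3) = cb; tag = H(32 39 32 3b cb) = a3
m3: inner = H(58 53 58 51 29 d7 c4 2f) = 47; tag = H(32 39 32 3b 47) = 1f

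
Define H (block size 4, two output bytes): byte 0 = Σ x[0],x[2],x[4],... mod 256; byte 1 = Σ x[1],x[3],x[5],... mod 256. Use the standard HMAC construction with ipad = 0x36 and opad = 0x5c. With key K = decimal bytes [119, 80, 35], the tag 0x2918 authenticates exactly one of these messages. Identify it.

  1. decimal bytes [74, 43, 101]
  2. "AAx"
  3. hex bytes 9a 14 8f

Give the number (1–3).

Key decimal bytes [119, 80, 35] = 77 50 23 is 3 bytes ≤ B = 4; zero-pad to 4 bytes: K' = 77 50 23 00.
K' ⊕ ipad = 41 66 15 36; K' ⊕ opad = 2b 0c 7f 5c.
m1: inner = H(41 66 15 36 4a 2b 65) = 05 c7; tag = H(2b 0c 7f 5c 05 c7) = af2f
m2: inner = H(41 66 15 36 41 41 78) = 0f dd; tag = H(2b 0c 7f 5c 0f dd) = b945
m3: inner = H(41 66 15 36 9a 14 8f) = 7f b0; tag = H(2b 0c 7f 5c 7f b0) = 2918 ← matches

3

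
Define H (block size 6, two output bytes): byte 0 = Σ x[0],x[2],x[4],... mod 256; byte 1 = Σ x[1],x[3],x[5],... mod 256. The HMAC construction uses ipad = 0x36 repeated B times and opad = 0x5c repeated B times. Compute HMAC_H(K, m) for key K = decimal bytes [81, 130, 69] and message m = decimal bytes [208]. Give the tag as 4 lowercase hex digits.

Key decimal bytes [81, 130, 69] = 51 82 45 is 3 bytes ≤ B = 6; zero-pad to 6 bytes: K' = 51 82 45 00 00 00.
K' ⊕ ipad = 67 b4 73 36 36 36.  K' ⊕ opad = 0d de 19 5c 5c 5c.
Inner input = (K'⊕ipad) ∥ m = 67 b4 73 36 36 36 ∥ d0.
Inner hash: even-index sum = 480 mod 256 = 224; odd-index sum = 288 mod 256 = 32 → e0 20.
Outer input = (K'⊕opad) ∥ inner = 0d de 19 5c 5c 5c ∥ e0 20.
Outer hash (tag): even-index sum = 354 mod 256 = 98; odd-index sum = 438 mod 256 = 182 → 62 b6.

62b6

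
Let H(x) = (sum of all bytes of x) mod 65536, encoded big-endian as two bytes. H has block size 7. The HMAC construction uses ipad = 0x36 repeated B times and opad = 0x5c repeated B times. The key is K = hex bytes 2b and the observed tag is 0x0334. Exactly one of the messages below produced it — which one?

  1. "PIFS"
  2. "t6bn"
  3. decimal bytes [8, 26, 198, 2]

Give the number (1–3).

Key hex bytes 2b is 1 byte ≤ B = 7; zero-pad to 7 bytes: K' = 2b 00 00 00 00 00 00.
K' ⊕ ipad = 1d 36 36 36 36 36 36; K' ⊕ opad = 77 5c 5c 5c 5c 5c 5c.
m1: inner = H(1d 36 36 36 36 36 36 50 49 46 53) = 02 93; tag = H(77 5c 5c 5c 5c 5c 5c 02 93) = 0334 ← matches
m2: inner = H(1d 36 36 36 36 36 36 74 36 62 6e) = 02 db; tag = H(77 5c 5c 5c 5c 5c 5c 02 db) = 037c
m3: inner = H(1d 36 36 36 36 36 36 08 1a c6 02) = 02 4b; tag = H(77 5c 5c 5c 5c 5c 5c 02 4b) = 02ec

1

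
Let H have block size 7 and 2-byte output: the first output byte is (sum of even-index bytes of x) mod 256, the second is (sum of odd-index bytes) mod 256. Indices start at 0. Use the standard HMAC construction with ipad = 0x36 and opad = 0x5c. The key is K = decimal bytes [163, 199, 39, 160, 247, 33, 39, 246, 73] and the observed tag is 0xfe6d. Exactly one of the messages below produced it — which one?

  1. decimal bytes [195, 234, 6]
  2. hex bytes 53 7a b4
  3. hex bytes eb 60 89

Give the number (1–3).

1

Key decimal bytes [163, 199, 39, 160, 247, 33, 39, 246, 73] = a3 c7 27 a0 f7 21 27 f6 49 is 9 bytes > B = 7, so hash it first: H(key) = 31 7e, then zero-pad to 7 bytes: K' = 31 7e 00 00 00 00 00.
K' ⊕ ipad = 07 48 36 36 36 36 36; K' ⊕ opad = 6d 22 5c 5c 5c 5c 5c.
m1: inner = H(07 48 36 36 36 36 36 c3 ea 06) = 93 7d; tag = H(6d 22 5c 5c 5c 5c 5c 93 7d) = fe6d ← matches
m2: inner = H(07 48 36 36 36 36 36 53 7a b4) = 23 bb; tag = H(6d 22 5c 5c 5c 5c 5c 23 bb) = 3cfd
m3: inner = H(07 48 36 36 36 36 36 eb 60 89) = 09 28; tag = H(6d 22 5c 5c 5c 5c 5c 09 28) = a9e3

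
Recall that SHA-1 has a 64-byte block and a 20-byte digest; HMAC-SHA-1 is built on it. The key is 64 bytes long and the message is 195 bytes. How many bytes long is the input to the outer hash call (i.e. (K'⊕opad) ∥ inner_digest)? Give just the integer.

Key is 64 ≤ 64 bytes, zero-padded: |K'| = 64.
Outer input = (K'⊕opad) ∥ H(inner) → 64 + 20 = 84 bytes.

84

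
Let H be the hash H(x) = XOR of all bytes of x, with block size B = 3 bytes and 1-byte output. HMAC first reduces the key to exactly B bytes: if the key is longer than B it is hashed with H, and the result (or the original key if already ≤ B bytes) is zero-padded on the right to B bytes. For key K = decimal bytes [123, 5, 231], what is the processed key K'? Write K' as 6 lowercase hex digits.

Key decimal bytes [123, 5, 231] = 7b 05 e7 is exactly B = 3 bytes: K' = 7b 05 e7.

7b05e7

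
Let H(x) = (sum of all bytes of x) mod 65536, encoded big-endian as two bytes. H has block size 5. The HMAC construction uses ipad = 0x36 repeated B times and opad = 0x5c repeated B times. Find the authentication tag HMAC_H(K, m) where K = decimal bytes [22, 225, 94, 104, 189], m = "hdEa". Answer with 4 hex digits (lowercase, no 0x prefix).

02db

Key decimal bytes [22, 225, 94, 104, 189] = 16 e1 5e 68 bd is exactly B = 5 bytes: K' = 16 e1 5e 68 bd.
K' ⊕ ipad = 20 d7 68 5e 8b.  K' ⊕ opad = 4a bd 02 34 e1.
Inner input = (K'⊕ipad) ∥ m = 20 d7 68 5e 8b ∥ 68 64 45 61.
Inner hash: sum = 32+215+104+94+139+104+100+69+97 = 954 → 03 ba.
Outer input = (K'⊕opad) ∥ inner = 4a bd 02 34 e1 ∥ 03 ba.
Outer hash (tag): sum = 74+189+2+52+225+3+186 = 731 → 02 db.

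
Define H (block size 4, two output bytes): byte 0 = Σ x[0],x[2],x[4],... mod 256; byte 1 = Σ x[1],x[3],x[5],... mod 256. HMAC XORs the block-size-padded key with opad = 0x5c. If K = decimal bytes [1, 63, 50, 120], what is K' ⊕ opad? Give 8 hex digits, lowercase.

Key decimal bytes [1, 63, 50, 120] = 01 3f 32 78 is exactly B = 4 bytes: K' = 01 3f 32 78.
XOR each byte with 0x5c: 01⊕5c=5d, 3f⊕5c=63, 32⊕5c=6e, 78⊕5c=24.

5d636e24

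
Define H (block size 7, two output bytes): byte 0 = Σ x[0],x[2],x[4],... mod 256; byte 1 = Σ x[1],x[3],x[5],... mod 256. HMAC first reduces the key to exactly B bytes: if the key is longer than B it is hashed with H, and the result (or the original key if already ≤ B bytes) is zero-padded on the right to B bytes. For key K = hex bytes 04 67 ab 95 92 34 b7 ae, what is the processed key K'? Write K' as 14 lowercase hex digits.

f8de0000000000

|K| = 8 > B = 7, so first hash the key.
H(K): even-index sum = 504 mod 256 = 248; odd-index sum = 478 mod 256 = 222 → f8 de.
Zero-pad H(K) = f8 de to 7 bytes: K' = f8 de 00 00 00 00 00.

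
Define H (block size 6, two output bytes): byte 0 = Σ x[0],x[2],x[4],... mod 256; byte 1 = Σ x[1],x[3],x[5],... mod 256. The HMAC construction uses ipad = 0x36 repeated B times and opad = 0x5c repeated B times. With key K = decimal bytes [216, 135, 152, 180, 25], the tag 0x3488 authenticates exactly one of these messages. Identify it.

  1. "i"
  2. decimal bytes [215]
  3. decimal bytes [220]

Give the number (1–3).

Key decimal bytes [216, 135, 152, 180, 25] = d8 87 98 b4 19 is 5 bytes ≤ B = 6; zero-pad to 6 bytes: K' = d8 87 98 b4 19 00.
K' ⊕ ipad = ee b1 ae 82 2f 36; K' ⊕ opad = 84 db c4 e8 45 5c.
m1: inner = H(ee b1 ae 82 2f 36 69) = 34 69; tag = H(84 db c4 e8 45 5c 34 69) = c188
m2: inner = H(ee b1 ae 82 2f 36 d7) = a2 69; tag = H(84 db c4 e8 45 5c a2 69) = 2f88
m3: inner = H(ee b1 ae 82 2f 36 dc) = a7 69; tag = H(84 db c4 e8 45 5c a7 69) = 3488 ← matches

3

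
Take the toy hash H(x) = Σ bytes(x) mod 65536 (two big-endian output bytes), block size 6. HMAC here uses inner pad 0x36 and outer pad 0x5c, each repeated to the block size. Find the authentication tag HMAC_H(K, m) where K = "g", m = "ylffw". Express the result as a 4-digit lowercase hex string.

Key "g" = 67 is 1 byte ≤ B = 6; zero-pad to 6 bytes: K' = 67 00 00 00 00 00.
K' ⊕ ipad = 51 36 36 36 36 36.  K' ⊕ opad = 3b 5c 5c 5c 5c 5c.
Inner input = (K'⊕ipad) ∥ m = 51 36 36 36 36 36 ∥ 79 6c 66 66 77.
Inner hash: sum = 81+54+54+54+54+54+121+108+102+102+119 = 903 → 03 87.
Outer input = (K'⊕opad) ∥ inner = 3b 5c 5c 5c 5c 5c ∥ 03 87.
Outer hash (tag): sum = 59+92+92+92+92+92+3+135 = 657 → 02 91.

0291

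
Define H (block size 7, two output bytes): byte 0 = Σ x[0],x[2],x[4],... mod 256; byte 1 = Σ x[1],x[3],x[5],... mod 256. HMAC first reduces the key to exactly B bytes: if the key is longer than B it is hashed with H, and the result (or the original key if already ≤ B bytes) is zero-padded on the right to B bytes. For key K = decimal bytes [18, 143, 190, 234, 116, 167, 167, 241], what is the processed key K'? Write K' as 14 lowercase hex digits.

eb110000000000

|K| = 8 > B = 7, so first hash the key.
H(K): even-index sum = 491 mod 256 = 235; odd-index sum = 785 mod 256 = 17 → eb 11.
Zero-pad H(K) = eb 11 to 7 bytes: K' = eb 11 00 00 00 00 00.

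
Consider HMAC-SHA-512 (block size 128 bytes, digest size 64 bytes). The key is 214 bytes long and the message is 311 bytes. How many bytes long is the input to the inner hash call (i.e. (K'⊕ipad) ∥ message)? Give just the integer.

Key is 214 > 128 bytes, so it is hashed to 64 bytes then zero-padded to 128: |K'| = 128.
Inner input = (K'⊕ipad) ∥ m → 128 + 311 = 439 bytes.

439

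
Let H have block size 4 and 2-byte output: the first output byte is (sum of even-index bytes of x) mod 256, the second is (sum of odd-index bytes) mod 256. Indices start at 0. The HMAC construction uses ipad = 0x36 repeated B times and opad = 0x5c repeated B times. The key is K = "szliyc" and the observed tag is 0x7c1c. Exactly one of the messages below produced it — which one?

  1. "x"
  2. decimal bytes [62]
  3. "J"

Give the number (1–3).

Key "szliyc" = 73 7a 6c 69 79 63 is 6 bytes > B = 4, so hash it first: H(key) = 58 46, then zero-pad to 4 bytes: K' = 58 46 00 00.
K' ⊕ ipad = 6e 70 36 36; K' ⊕ opad = 04 1a 5c 5c.
m1: inner = H(6e 70 36 36 78) = 1c a6; tag = H(04 1a 5c 5c 1c a6) = 7c1c ← matches
m2: inner = H(6e 70 36 36 3e) = e2 a6; tag = H(04 1a 5c 5c e2 a6) = 421c
m3: inner = H(6e 70 36 36 4a) = ee a6; tag = H(04 1a 5c 5c ee a6) = 4e1c

1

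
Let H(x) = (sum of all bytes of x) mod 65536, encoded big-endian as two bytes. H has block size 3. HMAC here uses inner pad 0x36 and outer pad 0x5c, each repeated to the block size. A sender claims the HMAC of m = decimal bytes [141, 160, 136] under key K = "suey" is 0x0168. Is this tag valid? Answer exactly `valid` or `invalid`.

valid

Key "suey" = 73 75 65 79 is 4 bytes > B = 3, so hash it first: H(key) = 01 c6, then zero-pad to 3 bytes: K' = 01 c6 00.
K' ⊕ ipad = 37 f0 36; K' ⊕ opad = 5d 9a 5c.
Inner hash: sum = 55+240+54+141+160+136 = 786 → 03 12.
Outer hash (recomputed tag): sum = 93+154+92+3+18 = 360 → 01 68.
Recomputed tag = 0168; claimed = 0168 → match.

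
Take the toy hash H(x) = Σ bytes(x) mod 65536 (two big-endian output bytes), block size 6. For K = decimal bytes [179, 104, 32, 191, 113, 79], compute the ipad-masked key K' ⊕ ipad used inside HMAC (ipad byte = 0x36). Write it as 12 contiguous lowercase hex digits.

Key decimal bytes [179, 104, 32, 191, 113, 79] = b3 68 20 bf 71 4f is exactly B = 6 bytes: K' = b3 68 20 bf 71 4f.
XOR each byte with 0x36: b3⊕36=85, 68⊕36=5e, 20⊕36=16, bf⊕36=89, 71⊕36=47, 4f⊕36=79.

855e16894779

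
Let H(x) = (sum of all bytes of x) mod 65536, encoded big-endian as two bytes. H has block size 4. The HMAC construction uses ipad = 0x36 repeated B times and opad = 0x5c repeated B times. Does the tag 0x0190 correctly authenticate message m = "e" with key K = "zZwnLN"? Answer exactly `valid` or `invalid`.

Key "zZwnLN" = 7a 5a 77 6e 4c 4e is 6 bytes > B = 4, so hash it first: H(key) = 02 53, then zero-pad to 4 bytes: K' = 02 53 00 00.
K' ⊕ ipad = 34 65 36 36; K' ⊕ opad = 5e 0f 5c 5c.
Inner hash: sum = 52+101+54+54+101 = 362 → 01 6a.
Outer hash (recomputed tag): sum = 94+15+92+92+1+106 = 400 → 01 90.
Recomputed tag = 0190; claimed = 0190 → match.

valid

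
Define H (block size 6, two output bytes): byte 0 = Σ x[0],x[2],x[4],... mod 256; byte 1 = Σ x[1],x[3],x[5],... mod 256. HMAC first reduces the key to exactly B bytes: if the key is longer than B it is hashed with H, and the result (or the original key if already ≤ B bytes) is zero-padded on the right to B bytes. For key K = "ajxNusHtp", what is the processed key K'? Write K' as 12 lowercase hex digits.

069f00000000

|K| = 9 > B = 6, so first hash the key.
H(K): even-index sum = 518 mod 256 = 6; odd-index sum = 415 mod 256 = 159 → 06 9f.
Zero-pad H(K) = 06 9f to 6 bytes: K' = 06 9f 00 00 00 00.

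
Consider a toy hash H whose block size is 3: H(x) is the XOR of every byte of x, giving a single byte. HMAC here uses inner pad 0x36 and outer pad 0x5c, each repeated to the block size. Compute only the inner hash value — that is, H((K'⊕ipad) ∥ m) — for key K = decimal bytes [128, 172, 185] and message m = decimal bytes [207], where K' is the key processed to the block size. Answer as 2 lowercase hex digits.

Key decimal bytes [128, 172, 185] = 80 ac b9 is exactly B = 3 bytes: K' = 80 ac b9.
K' ⊕ ipad = b6 9a 8f.
Inner input = b6 9a 8f ∥ cf.
Inner hash: XOR b6⊕9a⊕8f⊕cf = 6c.

6c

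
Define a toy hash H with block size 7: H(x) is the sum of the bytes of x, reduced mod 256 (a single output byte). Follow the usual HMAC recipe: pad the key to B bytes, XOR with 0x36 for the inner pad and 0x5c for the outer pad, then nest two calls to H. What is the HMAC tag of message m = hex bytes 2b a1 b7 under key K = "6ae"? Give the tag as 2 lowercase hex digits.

55

Key "6ae" = 36 61 65 is 3 bytes ≤ B = 7; zero-pad to 7 bytes: K' = 36 61 65 00 00 00 00.
K' ⊕ ipad = 00 57 53 36 36 36 36.  K' ⊕ opad = 6a 3d 39 5c 5c 5c 5c.
Inner input = (K'⊕ipad) ∥ m = 00 57 53 36 36 36 36 ∥ 2b a1 b7.
Inner hash: sum = 0+87+83+54+54+54+54+43+161+183 = 773; mod 256 = 5 → 05.
Outer input = (K'⊕opad) ∥ inner = 6a 3d 39 5c 5c 5c 5c ∥ 05.
Outer hash (tag): sum = 106+61+57+92+92+92+92+5 = 597; mod 256 = 85 → 55.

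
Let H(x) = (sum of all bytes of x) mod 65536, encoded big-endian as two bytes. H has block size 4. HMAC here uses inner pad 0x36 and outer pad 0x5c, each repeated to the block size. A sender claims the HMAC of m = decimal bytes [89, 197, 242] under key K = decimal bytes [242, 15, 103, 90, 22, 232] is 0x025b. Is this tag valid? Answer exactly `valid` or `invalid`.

valid

Key decimal bytes [242, 15, 103, 90, 22, 232] = f2 0f 67 5a 16 e8 is 6 bytes > B = 4, so hash it first: H(key) = 02 c0, then zero-pad to 4 bytes: K' = 02 c0 00 00.
K' ⊕ ipad = 34 f6 36 36; K' ⊕ opad = 5e 9c 5c 5c.
Inner hash: sum = 52+246+54+54+89+197+242 = 934 → 03 a6.
Outer hash (recomputed tag): sum = 94+156+92+92+3+166 = 603 → 02 5b.
Recomputed tag = 025b; claimed = 025b → match.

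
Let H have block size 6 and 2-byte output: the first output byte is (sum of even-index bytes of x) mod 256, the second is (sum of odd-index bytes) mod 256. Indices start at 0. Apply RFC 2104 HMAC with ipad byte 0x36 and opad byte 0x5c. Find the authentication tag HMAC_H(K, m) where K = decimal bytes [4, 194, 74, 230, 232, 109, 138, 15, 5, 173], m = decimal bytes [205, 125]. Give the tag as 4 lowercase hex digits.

Key decimal bytes [4, 194, 74, 230, 232, 109, 138, 15, 5, 173] = 04 c2 4a e6 e8 6d 8a 0f 05 ad is 10 bytes > B = 6, so hash it first: H(key) = c5 d1, then zero-pad to 6 bytes: K' = c5 d1 00 00 00 00.
K' ⊕ ipad = f3 e7 36 36 36 36.  K' ⊕ opad = 99 8d 5c 5c 5c 5c.
Inner input = (K'⊕ipad) ∥ m = f3 e7 36 36 36 36 ∥ cd 7d.
Inner hash: even-index sum = 556 mod 256 = 44; odd-index sum = 464 mod 256 = 208 → 2c d0.
Outer input = (K'⊕opad) ∥ inner = 99 8d 5c 5c 5c 5c ∥ 2c d0.
Outer hash (tag): even-index sum = 381 mod 256 = 125; odd-index sum = 533 mod 256 = 21 → 7d 15.

7d15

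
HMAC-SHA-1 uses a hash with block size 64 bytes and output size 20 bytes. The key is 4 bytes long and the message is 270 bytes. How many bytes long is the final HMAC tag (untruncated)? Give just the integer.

20

The tag is one SHA-1 digest: 20 bytes.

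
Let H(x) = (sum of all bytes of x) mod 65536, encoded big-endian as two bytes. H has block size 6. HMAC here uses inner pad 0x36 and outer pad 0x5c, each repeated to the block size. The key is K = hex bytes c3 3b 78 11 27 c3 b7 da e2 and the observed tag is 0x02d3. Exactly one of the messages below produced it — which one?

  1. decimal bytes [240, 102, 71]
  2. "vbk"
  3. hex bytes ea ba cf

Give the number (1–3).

3

Key hex bytes c3 3b 78 11 27 c3 b7 da e2 is 9 bytes > B = 6, so hash it first: H(key) = 04 e4, then zero-pad to 6 bytes: K' = 04 e4 00 00 00 00.
K' ⊕ ipad = 32 d2 36 36 36 36; K' ⊕ opad = 58 b8 5c 5c 5c 5c.
m1: inner = H(32 d2 36 36 36 36 f0 66 47) = 03 79; tag = H(58 b8 5c 5c 5c 5c 03 79) = 02fc
m2: inner = H(32 d2 36 36 36 36 76 62 6b) = 03 1f; tag = H(58 b8 5c 5c 5c 5c 03 1f) = 02a2
m3: inner = H(32 d2 36 36 36 36 ea ba cf) = 04 4f; tag = H(58 b8 5c 5c 5c 5c 04 4f) = 02d3 ← matches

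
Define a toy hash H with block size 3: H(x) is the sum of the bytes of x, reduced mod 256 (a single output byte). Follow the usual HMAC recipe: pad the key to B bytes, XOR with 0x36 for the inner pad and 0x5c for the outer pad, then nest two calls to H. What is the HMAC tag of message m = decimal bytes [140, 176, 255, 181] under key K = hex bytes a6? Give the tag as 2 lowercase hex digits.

Key hex bytes a6 is 1 byte ≤ B = 3; zero-pad to 3 bytes: K' = a6 00 00.
K' ⊕ ipad = 90 36 36.  K' ⊕ opad = fa 5c 5c.
Inner input = (K'⊕ipad) ∥ m = 90 36 36 ∥ 8c b0 ff b5.
Inner hash: sum = 144+54+54+140+176+255+181 = 1004; mod 256 = 236 → ec.
Outer input = (K'⊕opad) ∥ inner = fa 5c 5c ∥ ec.
Outer hash (tag): sum = 250+92+92+236 = 670; mod 256 = 158 → 9e.

9e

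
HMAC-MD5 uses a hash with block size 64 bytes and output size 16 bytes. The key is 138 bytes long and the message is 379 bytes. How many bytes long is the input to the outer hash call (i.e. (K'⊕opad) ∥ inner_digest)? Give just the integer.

Key is 138 > 64 bytes, so it is hashed to 16 bytes then zero-padded to 64: |K'| = 64.
Outer input = (K'⊕opad) ∥ H(inner) → 64 + 16 = 80 bytes.

80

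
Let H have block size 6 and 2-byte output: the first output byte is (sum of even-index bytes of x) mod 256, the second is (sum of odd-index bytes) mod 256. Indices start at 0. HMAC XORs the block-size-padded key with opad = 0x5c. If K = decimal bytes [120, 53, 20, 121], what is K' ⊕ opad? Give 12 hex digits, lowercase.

Key decimal bytes [120, 53, 20, 121] = 78 35 14 79 is 4 bytes ≤ B = 6; zero-pad to 6 bytes: K' = 78 35 14 79 00 00.
XOR each byte with 0x5c: 78⊕5c=24, 35⊕5c=69, 14⊕5c=48, 79⊕5c=25, 00⊕5c=5c, 00⊕5c=5c.

246948255c5c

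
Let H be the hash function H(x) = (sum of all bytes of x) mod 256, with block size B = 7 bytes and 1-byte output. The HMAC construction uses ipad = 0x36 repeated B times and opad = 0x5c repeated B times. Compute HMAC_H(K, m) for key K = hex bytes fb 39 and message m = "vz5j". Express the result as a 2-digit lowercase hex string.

Key hex bytes fb 39 is 2 bytes ≤ B = 7; zero-pad to 7 bytes: K' = fb 39 00 00 00 00 00.
K' ⊕ ipad = cd 0f 36 36 36 36 36.  K' ⊕ opad = a7 65 5c 5c 5c 5c 5c.
Inner input = (K'⊕ipad) ∥ m = cd 0f 36 36 36 36 36 ∥ 76 7a 35 6a.
Inner hash: sum = 205+15+54+54+54+54+54+118+122+53+106 = 889; mod 256 = 121 → 79.
Outer input = (K'⊕opad) ∥ inner = a7 65 5c 5c 5c 5c 5c ∥ 79.
Outer hash (tag): sum = 167+101+92+92+92+92+92+121 = 849; mod 256 = 81 → 51.

51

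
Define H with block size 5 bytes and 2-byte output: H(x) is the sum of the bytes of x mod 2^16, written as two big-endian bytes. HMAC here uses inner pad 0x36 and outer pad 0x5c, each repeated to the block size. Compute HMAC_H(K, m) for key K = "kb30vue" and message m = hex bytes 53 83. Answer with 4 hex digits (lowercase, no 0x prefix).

02b2

Key "kb30vue" = 6b 62 33 30 76 75 65 is 7 bytes > B = 5, so hash it first: H(key) = 02 80, then zero-pad to 5 bytes: K' = 02 80 00 00 00.
K' ⊕ ipad = 34 b6 36 36 36.  K' ⊕ opad = 5e dc 5c 5c 5c.
Inner input = (K'⊕ipad) ∥ m = 34 b6 36 36 36 ∥ 53 83.
Inner hash: sum = 52+182+54+54+54+83+131 = 610 → 02 62.
Outer input = (K'⊕opad) ∥ inner = 5e dc 5c 5c 5c ∥ 02 62.
Outer hash (tag): sum = 94+220+92+92+92+2+98 = 690 → 02 b2.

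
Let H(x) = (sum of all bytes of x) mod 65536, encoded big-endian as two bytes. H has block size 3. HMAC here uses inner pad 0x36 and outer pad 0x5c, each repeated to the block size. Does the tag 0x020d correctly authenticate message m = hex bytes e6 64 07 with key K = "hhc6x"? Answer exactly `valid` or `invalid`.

valid

Key "hhc6x" = 68 68 63 36 78 is 5 bytes > B = 3, so hash it first: H(key) = 01 e1, then zero-pad to 3 bytes: K' = 01 e1 00.
K' ⊕ ipad = 37 d7 36; K' ⊕ opad = 5d bd 5c.
Inner hash: sum = 55+215+54+230+100+7 = 661 → 02 95.
Outer hash (recomputed tag): sum = 93+189+92+2+149 = 525 → 02 0d.
Recomputed tag = 020d; claimed = 020d → match.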